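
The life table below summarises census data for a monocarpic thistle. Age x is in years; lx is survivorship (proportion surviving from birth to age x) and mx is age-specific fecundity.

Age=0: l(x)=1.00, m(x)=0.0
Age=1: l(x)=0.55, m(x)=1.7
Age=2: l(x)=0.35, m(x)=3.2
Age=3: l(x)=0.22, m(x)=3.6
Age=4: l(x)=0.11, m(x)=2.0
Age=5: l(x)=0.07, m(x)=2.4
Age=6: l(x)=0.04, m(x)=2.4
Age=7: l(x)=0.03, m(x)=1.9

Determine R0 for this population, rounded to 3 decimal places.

lx·mx by age: 0, 0.935, 1.12, 0.792, 0.22, 0.168, 0.096, 0.057
R0 = Σ lx·mx = 3.388 → 3.388

3.388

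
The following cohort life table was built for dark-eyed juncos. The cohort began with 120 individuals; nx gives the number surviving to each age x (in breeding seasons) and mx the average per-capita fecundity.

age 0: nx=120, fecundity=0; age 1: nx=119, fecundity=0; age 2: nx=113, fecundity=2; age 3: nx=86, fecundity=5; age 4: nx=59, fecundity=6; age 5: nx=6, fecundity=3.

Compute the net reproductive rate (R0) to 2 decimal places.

8.57

lx = nx/n0 = nx/120: 1, 0.99167…, 0.94167…, 0.71667…, 0.49167…, 0.05
lx·mx by age: 0, 0, 1.883333…, 3.583333…, 2.95…, 0.15
R0 = Σ lx·mx = 8.566667… → 8.57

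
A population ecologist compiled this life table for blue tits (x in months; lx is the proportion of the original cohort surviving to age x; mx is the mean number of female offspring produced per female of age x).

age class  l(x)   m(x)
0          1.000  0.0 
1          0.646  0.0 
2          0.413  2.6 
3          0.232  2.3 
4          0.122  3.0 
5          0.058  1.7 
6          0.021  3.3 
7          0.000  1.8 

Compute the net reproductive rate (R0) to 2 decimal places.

2.14

lx·mx by age: 0, 0, 1.0738, 0.5336, 0.366, 0.0986, 0.0693, 0
R0 = Σ lx·mx = 2.1413 → 2.14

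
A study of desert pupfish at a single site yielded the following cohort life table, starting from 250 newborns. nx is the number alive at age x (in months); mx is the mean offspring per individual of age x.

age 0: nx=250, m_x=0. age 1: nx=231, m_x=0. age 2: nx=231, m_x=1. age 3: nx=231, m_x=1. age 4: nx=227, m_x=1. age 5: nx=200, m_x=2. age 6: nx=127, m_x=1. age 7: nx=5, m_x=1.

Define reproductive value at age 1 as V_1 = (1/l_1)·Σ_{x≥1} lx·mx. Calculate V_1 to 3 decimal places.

5.286

lx = nx/n0 = nx/250: 1, 0.924, 0.924, 0.924, 0.908, 0.8, 0.508, 0.02
lx·mx for x ≥ 1: 0, 0.924, 0.924, 0.908, 1.6, 0.508, 0.02 → sum = 4.884
V_1 = 4.884 / l_1 = 4.884 / 0.924 = 5.285714… → 5.286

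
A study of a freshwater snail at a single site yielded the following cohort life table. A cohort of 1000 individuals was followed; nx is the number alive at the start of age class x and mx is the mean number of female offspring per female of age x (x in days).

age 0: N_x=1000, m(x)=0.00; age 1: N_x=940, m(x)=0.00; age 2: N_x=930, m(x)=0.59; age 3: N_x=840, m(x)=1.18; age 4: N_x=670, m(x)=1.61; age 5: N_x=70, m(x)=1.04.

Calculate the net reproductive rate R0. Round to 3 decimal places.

2.691

lx = nx/n0 = nx/1000: 1, 0.94, 0.93, 0.84, 0.67, 0.07
lx·mx by age: 0, 0, 0.5487, 0.9912, 1.0787, 0.0728
R0 = Σ lx·mx = 2.6914 → 2.691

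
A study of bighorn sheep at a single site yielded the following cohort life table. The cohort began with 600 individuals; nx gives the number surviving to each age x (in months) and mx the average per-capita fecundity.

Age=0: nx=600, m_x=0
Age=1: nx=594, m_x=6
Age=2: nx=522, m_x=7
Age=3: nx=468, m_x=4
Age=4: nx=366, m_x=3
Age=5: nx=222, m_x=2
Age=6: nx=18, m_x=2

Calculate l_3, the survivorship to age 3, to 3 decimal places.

0.780

l_3 = n_3/n_0 = 468/600 = 0.78 → 0.780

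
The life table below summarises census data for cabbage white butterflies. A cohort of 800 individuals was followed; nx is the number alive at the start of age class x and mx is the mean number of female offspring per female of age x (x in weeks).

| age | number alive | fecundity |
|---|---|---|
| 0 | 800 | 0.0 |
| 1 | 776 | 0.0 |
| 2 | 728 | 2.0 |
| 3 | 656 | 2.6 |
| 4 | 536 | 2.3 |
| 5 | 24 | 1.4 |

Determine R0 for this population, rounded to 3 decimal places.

5.535

lx = nx/n0 = nx/800: 1, 0.97, 0.91, 0.82, 0.67, 0.03
lx·mx by age: 0, 0, 1.82, 2.132, 1.541, 0.042
R0 = Σ lx·mx = 5.535 → 5.535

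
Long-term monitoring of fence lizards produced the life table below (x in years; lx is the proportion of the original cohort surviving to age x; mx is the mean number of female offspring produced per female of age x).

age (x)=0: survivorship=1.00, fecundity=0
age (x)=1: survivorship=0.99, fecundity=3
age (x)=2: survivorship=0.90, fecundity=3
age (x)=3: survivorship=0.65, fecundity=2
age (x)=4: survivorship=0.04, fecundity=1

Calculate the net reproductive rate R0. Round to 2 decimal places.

lx·mx by age: 0, 2.97, 2.7, 1.3, 0.04
R0 = Σ lx·mx = 7.01 → 7.01

7.01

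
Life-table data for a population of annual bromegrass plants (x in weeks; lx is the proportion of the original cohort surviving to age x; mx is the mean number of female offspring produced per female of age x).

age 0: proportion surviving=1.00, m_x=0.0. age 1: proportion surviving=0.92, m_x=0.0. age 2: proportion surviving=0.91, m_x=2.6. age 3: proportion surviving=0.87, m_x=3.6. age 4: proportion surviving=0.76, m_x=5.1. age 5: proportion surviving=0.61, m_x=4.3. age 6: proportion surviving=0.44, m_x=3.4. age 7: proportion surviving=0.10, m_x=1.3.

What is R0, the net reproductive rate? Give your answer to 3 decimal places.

13.623

lx·mx by age: 0, 0, 2.366, 3.132, 3.876, 2.623, 1.496, 0.13
R0 = Σ lx·mx = 13.623 → 13.623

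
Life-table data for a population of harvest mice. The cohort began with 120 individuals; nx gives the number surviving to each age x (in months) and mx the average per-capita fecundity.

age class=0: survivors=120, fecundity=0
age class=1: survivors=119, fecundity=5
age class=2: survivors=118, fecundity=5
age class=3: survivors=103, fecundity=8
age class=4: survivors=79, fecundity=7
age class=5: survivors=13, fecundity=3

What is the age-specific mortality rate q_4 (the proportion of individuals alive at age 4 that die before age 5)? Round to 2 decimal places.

lx = nx/n0 = nx/120: 1, 0.99167…, 0.98333…, 0.85833…, 0.65833…, 0.10833…
q_4 = (l_4 − l_5) / l_4 = (0.658333… − 0.108333…) / 0.658333…
     = 0.55… / 0.658333… = 0.835443… → 0.84

0.84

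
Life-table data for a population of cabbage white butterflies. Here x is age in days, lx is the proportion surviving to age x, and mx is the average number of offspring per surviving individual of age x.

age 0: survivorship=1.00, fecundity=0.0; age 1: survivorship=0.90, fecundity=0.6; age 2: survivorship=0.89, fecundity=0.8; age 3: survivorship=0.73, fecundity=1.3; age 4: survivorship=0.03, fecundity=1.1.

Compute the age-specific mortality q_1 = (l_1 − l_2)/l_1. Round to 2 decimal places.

0.01

q_1 = (l_1 − l_2) / l_1 = (0.9 − 0.89) / 0.9
     = 0.01 / 0.9 = 0.011111… → 0.01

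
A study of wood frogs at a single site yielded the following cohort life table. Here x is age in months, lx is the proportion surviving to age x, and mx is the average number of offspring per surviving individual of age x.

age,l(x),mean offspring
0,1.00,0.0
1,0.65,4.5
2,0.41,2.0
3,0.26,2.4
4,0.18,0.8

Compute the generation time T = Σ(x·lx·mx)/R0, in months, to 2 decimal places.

lx·mx: 0, 2.925, 0.82, 0.624, 0.144 → R0 = 4.513
x·lx·mx: 0, 2.925, 1.64, 1.872, 0.576 → Σ = 7.013
T = 7.013 / 4.513 = 1.553955… → 1.55

1.55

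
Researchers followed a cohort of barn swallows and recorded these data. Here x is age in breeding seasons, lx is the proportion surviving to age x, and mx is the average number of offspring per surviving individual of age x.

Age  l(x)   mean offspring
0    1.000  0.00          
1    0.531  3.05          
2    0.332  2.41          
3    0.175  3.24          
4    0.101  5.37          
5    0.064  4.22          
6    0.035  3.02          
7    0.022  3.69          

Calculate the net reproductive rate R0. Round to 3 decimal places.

3.986

lx·mx by age: 0, 1.61955, 0.80012, 0.567, 0.54237, 0.27008, 0.1057, 0.08118
R0 = Σ lx·mx = 3.986 → 3.986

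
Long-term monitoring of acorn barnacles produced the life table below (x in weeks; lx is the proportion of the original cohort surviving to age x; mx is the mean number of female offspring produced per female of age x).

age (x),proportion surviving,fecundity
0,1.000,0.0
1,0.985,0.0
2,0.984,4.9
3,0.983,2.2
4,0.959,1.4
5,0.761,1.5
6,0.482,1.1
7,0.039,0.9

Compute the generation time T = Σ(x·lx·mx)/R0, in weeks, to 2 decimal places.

lx·mx: 0, 0, 4.8216, 2.1626, 1.3426, 1.1415, 0.5302, 0.0351 → R0 = 10.0336
x·lx·mx: 0, 0, 9.6432, 6.4878, 5.3704, 5.7075, 3.1812, 0.2457 → Σ = 30.6358
T = 30.6358 / 10.0336 = 3.053321… → 3.05

3.05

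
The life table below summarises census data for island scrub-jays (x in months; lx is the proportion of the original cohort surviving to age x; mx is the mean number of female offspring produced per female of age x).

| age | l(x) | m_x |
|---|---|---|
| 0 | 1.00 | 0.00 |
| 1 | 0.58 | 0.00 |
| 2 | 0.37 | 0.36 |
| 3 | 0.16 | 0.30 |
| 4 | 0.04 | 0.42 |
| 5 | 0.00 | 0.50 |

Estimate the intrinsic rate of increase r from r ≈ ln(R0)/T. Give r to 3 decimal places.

R0 = Σ lx·mx = 0 + 0 + 0.1332 + 0.048 + 0.0168 + 0 = 0.198
Σ x·lx·mx = 0.4776; T = 0.4776/0.198 = 2.41212…
r ≈ ln(R0)/T = ln(0.198)/2.41212… = -0.6714… → -0.671

-0.671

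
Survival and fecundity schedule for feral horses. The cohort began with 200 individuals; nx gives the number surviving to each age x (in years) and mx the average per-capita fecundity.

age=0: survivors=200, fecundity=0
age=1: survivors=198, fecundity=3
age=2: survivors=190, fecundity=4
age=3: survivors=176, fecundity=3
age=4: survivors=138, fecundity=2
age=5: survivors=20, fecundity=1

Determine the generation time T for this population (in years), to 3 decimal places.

lx = nx/n0 = nx/200: 1, 0.99, 0.95, 0.88, 0.69, 0.1
lx·mx: 0, 2.97, 3.8, 2.64, 1.38, 0.1 → R0 = 10.89
x·lx·mx: 0, 2.97, 7.6, 7.92, 5.52, 0.5 → Σ = 24.51
T = 24.51 / 10.89 = 2.250689… → 2.251

2.251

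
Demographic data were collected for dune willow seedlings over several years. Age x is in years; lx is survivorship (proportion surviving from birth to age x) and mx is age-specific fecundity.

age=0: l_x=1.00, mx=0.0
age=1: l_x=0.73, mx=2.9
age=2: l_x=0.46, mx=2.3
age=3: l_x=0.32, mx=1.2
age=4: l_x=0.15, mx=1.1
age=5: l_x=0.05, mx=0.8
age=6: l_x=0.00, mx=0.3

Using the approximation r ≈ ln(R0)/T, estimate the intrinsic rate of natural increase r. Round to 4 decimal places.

R0 = Σ lx·mx = 0 + 2.117 + 1.058 + 0.384 + 0.165 + 0.04 + 0 = 3.764
Σ x·lx·mx = 6.245; T = 6.245/3.764 = 1.65914…
r ≈ ln(R0)/T = ln(3.764)/1.65914… = 0.798898… → 0.7989

0.7989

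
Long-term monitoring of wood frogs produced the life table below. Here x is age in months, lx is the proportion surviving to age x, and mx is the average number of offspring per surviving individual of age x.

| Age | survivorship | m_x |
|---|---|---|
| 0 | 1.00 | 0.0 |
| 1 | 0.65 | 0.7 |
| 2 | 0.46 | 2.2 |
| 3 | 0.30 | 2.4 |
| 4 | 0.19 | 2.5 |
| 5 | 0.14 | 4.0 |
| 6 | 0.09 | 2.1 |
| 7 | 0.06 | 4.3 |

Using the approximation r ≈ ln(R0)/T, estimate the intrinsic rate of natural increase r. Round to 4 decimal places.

0.3884

R0 = Σ lx·mx = 0 + 0.455 + 1.012 + 0.72 + 0.475 + 0.56 + 0.189 + 0.258 = 3.669
Σ x·lx·mx = 12.279; T = 12.279/3.669 = 3.34669…
r ≈ ln(R0)/T = ln(3.669)/3.34669… = 0.38842… → 0.3884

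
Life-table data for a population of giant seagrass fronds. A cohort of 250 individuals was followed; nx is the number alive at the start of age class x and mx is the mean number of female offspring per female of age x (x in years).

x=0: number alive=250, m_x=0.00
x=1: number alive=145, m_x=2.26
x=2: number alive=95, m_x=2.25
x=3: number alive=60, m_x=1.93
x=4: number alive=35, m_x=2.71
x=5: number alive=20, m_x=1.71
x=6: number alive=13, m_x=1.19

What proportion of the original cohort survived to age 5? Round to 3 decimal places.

0.080

l_5 = n_5/n_0 = 20/250 = 0.08 → 0.080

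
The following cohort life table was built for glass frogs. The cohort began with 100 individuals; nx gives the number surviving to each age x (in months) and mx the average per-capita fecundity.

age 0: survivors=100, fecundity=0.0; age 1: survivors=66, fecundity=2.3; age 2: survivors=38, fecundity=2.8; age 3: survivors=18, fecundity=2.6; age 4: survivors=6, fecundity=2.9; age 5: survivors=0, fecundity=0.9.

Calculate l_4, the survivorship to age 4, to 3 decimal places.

l_4 = n_4/n_0 = 6/100 = 0.06 → 0.060

0.060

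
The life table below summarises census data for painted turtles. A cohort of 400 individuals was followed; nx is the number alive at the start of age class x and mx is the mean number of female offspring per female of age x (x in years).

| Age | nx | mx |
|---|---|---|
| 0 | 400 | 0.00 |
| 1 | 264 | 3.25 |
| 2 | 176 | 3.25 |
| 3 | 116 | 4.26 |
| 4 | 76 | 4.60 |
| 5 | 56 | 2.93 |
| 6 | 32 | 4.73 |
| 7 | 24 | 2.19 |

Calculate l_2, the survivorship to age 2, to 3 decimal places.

l_2 = n_2/n_0 = 176/400 = 0.44 → 0.440

0.440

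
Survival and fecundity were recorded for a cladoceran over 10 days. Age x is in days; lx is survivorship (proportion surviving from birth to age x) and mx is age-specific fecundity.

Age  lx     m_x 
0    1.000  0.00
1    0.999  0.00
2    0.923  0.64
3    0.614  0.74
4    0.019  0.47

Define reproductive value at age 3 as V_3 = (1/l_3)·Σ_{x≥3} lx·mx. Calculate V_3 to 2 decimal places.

0.75

lx·mx for x ≥ 3: 0.45436, 0.00893 → sum = 0.46329
V_3 = 0.46329 / l_3 = 0.46329 / 0.614 = 0.754544… → 0.75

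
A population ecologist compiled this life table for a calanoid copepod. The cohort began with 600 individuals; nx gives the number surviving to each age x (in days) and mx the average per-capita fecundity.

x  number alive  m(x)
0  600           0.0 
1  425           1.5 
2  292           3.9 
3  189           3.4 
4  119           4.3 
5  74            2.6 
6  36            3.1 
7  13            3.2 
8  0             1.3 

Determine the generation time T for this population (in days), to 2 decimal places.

2.69

lx = nx/n0 = nx/600: 1, 0.70833…, 0.48667…, 0.315, 0.19833…, 0.12333…, 0.06, 0.02167…, 0
lx·mx: 0, 1.0625…, 1.898…, 1.071, 0.852833…, 0.320667…, 0.186, 0.069333…, 0 → R0 = 5.460333…
x·lx·mx: 0, 1.0625…, 3.796…, 3.213, 3.411333…, 1.603333…, 1.116, 0.485333…, 0 → Σ = 14.6875…
T = 14.6875… / 5.460333… = 2.689854… → 2.69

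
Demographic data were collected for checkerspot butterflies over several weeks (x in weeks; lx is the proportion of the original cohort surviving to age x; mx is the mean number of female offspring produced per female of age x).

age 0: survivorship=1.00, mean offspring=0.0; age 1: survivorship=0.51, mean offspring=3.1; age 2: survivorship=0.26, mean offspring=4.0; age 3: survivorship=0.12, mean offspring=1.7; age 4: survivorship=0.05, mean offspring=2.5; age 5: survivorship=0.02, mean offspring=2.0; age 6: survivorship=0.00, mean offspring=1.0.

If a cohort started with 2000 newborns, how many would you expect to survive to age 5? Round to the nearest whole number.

40

Expected survivors = N0 · l_5 = 2000 × 0.02 = 40 → 40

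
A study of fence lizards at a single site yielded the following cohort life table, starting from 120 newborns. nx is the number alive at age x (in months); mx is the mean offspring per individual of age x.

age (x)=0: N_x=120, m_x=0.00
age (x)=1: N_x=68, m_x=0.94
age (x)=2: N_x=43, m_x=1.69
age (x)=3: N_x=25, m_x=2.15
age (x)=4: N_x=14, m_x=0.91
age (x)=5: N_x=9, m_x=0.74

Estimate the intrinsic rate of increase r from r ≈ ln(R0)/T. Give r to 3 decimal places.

0.258

lx = nx/n0 = nx/120: 1, 0.56667…, 0.35833…, 0.20833…, 0.11667…, 0.075
R0 = Σ lx·mx = 0 + 0.53267… + 0.60558… + 0.44792… + 0.10617… + 0.0555 = 1.747833…
Σ x·lx·mx = 3.78975…; T = 3.78975…/1.747833… = 2.16826…
r ≈ ln(R0)/T = ln(1.747833…)/2.16826… = 0.25752… → 0.258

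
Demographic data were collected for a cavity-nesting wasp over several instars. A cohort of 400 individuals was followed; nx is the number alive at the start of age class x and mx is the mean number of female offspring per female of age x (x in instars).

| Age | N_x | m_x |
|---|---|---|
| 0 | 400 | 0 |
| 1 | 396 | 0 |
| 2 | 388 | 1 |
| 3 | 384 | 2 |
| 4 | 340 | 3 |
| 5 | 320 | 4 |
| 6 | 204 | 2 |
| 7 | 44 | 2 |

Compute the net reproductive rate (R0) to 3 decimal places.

9.880

lx = nx/n0 = nx/400: 1, 0.99, 0.97, 0.96, 0.85, 0.8, 0.51, 0.11
lx·mx by age: 0, 0, 0.97, 1.92, 2.55, 3.2, 1.02, 0.22
R0 = Σ lx·mx = 9.88 → 9.880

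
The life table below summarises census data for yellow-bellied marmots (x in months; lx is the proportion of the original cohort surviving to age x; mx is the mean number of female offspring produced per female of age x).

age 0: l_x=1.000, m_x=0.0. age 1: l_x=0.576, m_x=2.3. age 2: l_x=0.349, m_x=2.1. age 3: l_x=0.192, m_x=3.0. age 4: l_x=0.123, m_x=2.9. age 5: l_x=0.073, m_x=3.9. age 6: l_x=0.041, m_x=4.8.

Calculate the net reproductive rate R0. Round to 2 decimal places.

lx·mx by age: 0, 1.3248, 0.7329, 0.576, 0.3567, 0.2847, 0.1968
R0 = Σ lx·mx = 3.4719 → 3.47

3.47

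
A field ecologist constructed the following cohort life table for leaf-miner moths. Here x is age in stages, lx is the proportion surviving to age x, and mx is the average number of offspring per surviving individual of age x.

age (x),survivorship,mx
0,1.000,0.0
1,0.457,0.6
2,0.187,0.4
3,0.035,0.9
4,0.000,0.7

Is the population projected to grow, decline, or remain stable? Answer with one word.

R0 = Σ lx·mx = 0 + 0.2742 + 0.0748 + 0.0315 + 0 = 0.3805
R0 < 1, so the population is declining.

declining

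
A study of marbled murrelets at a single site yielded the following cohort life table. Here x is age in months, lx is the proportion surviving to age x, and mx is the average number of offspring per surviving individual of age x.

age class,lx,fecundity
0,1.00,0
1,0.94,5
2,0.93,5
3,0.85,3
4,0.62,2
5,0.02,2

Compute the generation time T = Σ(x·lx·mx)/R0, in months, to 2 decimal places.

2.03

lx·mx: 0, 4.7, 4.65, 2.55, 1.24, 0.04 → R0 = 13.18
x·lx·mx: 0, 4.7, 9.3, 7.65, 4.96, 0.2 → Σ = 26.81
T = 26.81 / 13.18 = 2.034143… → 2.03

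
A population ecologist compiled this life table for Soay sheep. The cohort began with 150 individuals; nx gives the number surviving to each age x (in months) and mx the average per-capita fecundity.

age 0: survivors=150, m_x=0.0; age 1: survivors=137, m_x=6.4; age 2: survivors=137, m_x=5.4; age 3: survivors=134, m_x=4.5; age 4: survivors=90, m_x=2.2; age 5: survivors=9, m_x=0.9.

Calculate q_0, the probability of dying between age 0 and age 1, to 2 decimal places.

lx = nx/n0 = nx/150: 1, 0.91333…, 0.91333…, 0.89333…, 0.6, 0.06
q_0 = (l_0 − l_1) / l_0 = (1 − 0.913333…) / 1
     = 0.086667… / 1 = 0.086667… → 0.09

0.09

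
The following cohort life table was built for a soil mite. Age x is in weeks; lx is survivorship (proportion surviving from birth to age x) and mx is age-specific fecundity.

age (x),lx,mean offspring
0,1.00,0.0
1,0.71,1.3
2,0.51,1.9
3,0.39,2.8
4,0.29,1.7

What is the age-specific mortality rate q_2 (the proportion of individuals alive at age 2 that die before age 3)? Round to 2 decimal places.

0.24

q_2 = (l_2 − l_3) / l_2 = (0.51 − 0.39) / 0.51
     = 0.12 / 0.51 = 0.235294… → 0.24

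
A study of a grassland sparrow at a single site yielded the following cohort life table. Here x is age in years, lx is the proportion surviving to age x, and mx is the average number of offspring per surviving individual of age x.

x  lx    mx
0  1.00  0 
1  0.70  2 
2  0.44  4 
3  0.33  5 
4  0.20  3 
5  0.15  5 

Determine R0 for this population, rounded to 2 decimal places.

lx·mx by age: 0, 1.4, 1.76, 1.65, 0.6, 0.75
R0 = Σ lx·mx = 6.16 → 6.16

6.16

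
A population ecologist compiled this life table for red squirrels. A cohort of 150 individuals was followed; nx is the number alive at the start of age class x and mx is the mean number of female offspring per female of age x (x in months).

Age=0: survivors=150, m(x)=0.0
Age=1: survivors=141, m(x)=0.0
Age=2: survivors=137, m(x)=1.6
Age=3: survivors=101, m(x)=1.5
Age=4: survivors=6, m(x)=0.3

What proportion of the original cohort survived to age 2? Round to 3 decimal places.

0.913

l_2 = n_2/n_0 = 137/150 = 0.913333… → 0.913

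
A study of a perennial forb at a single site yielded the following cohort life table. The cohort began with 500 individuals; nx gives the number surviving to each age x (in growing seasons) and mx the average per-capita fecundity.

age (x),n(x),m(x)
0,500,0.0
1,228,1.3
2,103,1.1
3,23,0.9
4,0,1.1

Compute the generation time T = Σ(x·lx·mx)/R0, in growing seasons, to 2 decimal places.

1.36

lx = nx/n0 = nx/500: 1, 0.456, 0.206, 0.046, 0
lx·mx: 0, 0.5928, 0.2266, 0.0414, 0 → R0 = 0.8608
x·lx·mx: 0, 0.5928, 0.4532, 0.1242, 0 → Σ = 1.1702
T = 1.1702 / 0.8608 = 1.359433… → 1.36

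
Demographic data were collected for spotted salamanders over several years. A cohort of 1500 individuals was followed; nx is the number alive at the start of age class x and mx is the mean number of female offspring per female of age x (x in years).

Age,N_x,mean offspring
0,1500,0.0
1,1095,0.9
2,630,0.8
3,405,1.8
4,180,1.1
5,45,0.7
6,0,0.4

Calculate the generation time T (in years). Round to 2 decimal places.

lx = nx/n0 = nx/1500: 1, 0.73, 0.42, 0.27, 0.12, 0.03, 0
lx·mx: 0, 0.657, 0.336, 0.486, 0.132, 0.021, 0 → R0 = 1.632
x·lx·mx: 0, 0.657, 0.672, 1.458, 0.528, 0.105, 0 → Σ = 3.42
T = 3.42 / 1.632 = 2.095588… → 2.10

2.10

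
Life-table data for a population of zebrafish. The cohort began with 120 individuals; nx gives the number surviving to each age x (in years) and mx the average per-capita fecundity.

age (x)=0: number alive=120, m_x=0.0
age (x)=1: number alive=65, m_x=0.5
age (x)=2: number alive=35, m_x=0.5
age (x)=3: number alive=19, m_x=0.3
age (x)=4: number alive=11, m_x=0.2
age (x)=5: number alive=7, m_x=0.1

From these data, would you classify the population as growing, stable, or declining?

declining

lx = nx/n0 = nx/120: 1, 0.54167…, 0.29167…, 0.15833…, 0.09167…, 0.05833…
R0 = Σ lx·mx = 0 + 0.270833… + 0.145833… + 0.0475… + 0.018333… + 0.005833… = 0.488333…
R0 < 1, so the population is declining.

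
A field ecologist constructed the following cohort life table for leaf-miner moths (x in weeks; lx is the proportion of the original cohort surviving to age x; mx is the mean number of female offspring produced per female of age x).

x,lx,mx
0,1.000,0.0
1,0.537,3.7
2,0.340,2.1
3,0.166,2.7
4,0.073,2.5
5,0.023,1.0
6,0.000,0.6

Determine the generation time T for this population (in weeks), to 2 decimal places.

lx·mx: 0, 1.9869, 0.714, 0.4482, 0.1825, 0.023, 0 → R0 = 3.3546
x·lx·mx: 0, 1.9869, 1.428, 1.3446, 0.73, 0.115, 0 → Σ = 5.6045
T = 5.6045 / 3.3546 = 1.670691… → 1.67

1.67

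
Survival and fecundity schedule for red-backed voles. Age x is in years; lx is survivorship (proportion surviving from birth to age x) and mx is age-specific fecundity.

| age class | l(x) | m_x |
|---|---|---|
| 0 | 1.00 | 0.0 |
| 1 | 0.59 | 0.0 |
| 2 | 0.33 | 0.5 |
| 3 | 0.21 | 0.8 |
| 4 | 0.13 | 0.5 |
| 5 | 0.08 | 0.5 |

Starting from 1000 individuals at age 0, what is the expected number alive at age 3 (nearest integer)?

210

Expected survivors = N0 · l_3 = 1000 × 0.21 = 210 → 210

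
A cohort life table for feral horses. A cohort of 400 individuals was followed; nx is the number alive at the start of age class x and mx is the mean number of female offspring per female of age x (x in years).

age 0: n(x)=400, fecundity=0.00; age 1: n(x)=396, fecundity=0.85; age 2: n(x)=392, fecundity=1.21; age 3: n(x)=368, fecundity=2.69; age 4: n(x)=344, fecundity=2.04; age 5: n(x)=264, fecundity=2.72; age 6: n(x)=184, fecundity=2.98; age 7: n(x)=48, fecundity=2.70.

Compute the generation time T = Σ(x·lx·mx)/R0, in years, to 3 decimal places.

3.809

lx = nx/n0 = nx/400: 1, 0.99, 0.98, 0.92, 0.86, 0.66, 0.46, 0.12
lx·mx: 0, 0.8415, 1.1858, 2.4748, 1.7544, 1.7952, 1.3708, 0.324 → R0 = 9.7465
x·lx·mx: 0, 0.8415, 2.3716, 7.4244, 7.0176, 8.976, 8.2248, 2.268 → Σ = 37.1239
T = 37.1239 / 9.7465 = 3.808947… → 3.809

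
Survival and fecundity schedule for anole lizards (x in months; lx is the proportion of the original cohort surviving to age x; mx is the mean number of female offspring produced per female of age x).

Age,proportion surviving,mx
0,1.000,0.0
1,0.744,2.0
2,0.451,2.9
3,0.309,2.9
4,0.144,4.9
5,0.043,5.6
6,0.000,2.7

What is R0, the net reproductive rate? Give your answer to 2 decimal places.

lx·mx by age: 0, 1.488, 1.3079, 0.8961, 0.7056, 0.2408, 0
R0 = Σ lx·mx = 4.6384 → 4.64

4.64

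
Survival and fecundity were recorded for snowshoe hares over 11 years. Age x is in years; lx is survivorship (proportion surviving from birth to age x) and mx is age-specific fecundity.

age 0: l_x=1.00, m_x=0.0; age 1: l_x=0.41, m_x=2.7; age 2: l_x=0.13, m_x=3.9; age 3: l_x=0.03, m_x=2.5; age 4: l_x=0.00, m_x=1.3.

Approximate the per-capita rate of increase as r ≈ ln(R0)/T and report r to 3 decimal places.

0.377

R0 = Σ lx·mx = 0 + 1.107 + 0.507 + 0.075 + 0 = 1.689
Σ x·lx·mx = 2.346; T = 2.346/1.689 = 1.38899…
r ≈ ln(R0)/T = ln(1.689)/1.38899… = 0.37735… → 0.377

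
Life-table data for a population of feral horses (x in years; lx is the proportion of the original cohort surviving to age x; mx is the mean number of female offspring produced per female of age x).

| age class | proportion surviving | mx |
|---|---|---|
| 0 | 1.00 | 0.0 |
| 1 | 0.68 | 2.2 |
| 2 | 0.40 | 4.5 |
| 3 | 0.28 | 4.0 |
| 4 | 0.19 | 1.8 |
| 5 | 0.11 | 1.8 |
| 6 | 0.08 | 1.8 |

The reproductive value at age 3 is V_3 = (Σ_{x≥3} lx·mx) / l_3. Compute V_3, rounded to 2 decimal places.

lx·mx for x ≥ 3: 1.12, 0.342, 0.198, 0.144 → sum = 1.804
V_3 = 1.804 / l_3 = 1.804 / 0.28 = 6.442857… → 6.44

6.44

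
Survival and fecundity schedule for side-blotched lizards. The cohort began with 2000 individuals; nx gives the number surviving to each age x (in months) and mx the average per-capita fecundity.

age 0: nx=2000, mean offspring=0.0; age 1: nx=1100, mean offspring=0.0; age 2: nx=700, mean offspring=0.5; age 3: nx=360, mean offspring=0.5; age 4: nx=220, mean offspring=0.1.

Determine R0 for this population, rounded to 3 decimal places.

lx = nx/n0 = nx/2000: 1, 0.55, 0.35, 0.18, 0.11
lx·mx by age: 0, 0, 0.175, 0.09, 0.011
R0 = Σ lx·mx = 0.276 → 0.276

0.276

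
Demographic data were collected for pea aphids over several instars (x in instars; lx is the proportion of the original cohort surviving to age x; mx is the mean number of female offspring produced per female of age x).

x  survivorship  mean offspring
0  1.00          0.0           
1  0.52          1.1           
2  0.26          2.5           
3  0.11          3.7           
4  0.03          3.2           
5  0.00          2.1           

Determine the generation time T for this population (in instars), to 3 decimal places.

lx·mx: 0, 0.572, 0.65, 0.407, 0.096, 0 → R0 = 1.725
x·lx·mx: 0, 0.572, 1.3, 1.221, 0.384, 0 → Σ = 3.477
T = 3.477 / 1.725 = 2.015652… → 2.016

2.016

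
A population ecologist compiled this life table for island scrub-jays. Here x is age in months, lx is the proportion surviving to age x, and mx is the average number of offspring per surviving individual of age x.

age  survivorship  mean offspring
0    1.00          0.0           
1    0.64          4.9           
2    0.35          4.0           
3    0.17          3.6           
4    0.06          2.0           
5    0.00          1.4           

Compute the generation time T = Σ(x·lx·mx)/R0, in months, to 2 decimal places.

lx·mx: 0, 3.136, 1.4, 0.612, 0.12, 0 → R0 = 5.268
x·lx·mx: 0, 3.136, 2.8, 1.836, 0.48, 0 → Σ = 8.252
T = 8.252 / 5.268 = 1.566439… → 1.57

1.57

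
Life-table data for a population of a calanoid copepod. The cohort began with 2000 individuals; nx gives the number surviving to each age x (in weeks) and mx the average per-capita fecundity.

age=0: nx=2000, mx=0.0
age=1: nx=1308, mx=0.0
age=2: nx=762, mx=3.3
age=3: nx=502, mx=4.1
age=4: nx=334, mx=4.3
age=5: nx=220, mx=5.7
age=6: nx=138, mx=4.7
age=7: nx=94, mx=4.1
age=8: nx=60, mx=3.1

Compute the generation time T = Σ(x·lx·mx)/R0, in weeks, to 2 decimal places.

lx = nx/n0 = nx/2000: 1, 0.654, 0.381, 0.251, 0.167, 0.11, 0.069, 0.047, 0.03
lx·mx: 0, 0, 1.2573, 1.0291, 0.7181, 0.627, 0.3243, 0.1927, 0.093 → R0 = 4.2415
x·lx·mx: 0, 0, 2.5146, 3.0873, 2.8724, 3.135, 1.9458, 1.3489, 0.744 → Σ = 15.648
T = 15.648 / 4.2415 = 3.689261… → 3.69

3.69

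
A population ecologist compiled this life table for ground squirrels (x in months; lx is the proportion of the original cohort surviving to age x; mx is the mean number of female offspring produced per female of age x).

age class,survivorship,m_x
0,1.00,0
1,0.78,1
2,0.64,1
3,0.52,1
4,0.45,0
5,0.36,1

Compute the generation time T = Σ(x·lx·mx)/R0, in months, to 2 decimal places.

2.36

lx·mx: 0, 0.78, 0.64, 0.52, 0, 0.36 → R0 = 2.3
x·lx·mx: 0, 0.78, 1.28, 1.56, 0, 1.8 → Σ = 5.42
T = 5.42 / 2.3 = 2.356522… → 2.36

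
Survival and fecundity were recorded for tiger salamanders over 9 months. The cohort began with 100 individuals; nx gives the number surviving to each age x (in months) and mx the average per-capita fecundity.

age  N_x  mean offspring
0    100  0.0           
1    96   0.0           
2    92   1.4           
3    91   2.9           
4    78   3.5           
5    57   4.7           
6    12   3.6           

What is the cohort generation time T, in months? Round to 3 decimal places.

3.829

lx = nx/n0 = nx/100: 1, 0.96, 0.92, 0.91, 0.78, 0.57, 0.12
lx·mx: 0, 0, 1.288, 2.639, 2.73, 2.679, 0.432 → R0 = 9.768
x·lx·mx: 0, 0, 2.576, 7.917, 10.92, 13.395, 2.592 → Σ = 37.4
T = 37.4 / 9.768 = 3.828829… → 3.829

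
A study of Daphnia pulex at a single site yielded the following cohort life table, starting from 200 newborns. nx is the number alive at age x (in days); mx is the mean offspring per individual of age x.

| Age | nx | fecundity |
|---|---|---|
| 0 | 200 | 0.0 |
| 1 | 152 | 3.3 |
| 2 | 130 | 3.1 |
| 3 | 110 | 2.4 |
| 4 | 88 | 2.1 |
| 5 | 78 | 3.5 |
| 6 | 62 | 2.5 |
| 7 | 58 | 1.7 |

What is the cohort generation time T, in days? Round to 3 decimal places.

lx = nx/n0 = nx/200: 1, 0.76, 0.65, 0.55, 0.44, 0.39, 0.31, 0.29
lx·mx: 0, 2.508, 2.015, 1.32, 0.924, 1.365, 0.775, 0.493 → R0 = 9.4
x·lx·mx: 0, 2.508, 4.03, 3.96, 3.696, 6.825, 4.65, 3.451 → Σ = 29.12
T = 29.12 / 9.4 = 3.097872… → 3.098

3.098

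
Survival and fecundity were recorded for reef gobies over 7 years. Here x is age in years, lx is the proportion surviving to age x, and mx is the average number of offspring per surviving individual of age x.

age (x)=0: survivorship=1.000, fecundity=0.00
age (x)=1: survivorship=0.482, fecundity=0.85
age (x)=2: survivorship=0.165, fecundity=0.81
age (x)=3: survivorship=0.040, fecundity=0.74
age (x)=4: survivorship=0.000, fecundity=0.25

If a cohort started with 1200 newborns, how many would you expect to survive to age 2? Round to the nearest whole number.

198

Expected survivors = N0 · l_2 = 1200 × 0.165 = 198 → 198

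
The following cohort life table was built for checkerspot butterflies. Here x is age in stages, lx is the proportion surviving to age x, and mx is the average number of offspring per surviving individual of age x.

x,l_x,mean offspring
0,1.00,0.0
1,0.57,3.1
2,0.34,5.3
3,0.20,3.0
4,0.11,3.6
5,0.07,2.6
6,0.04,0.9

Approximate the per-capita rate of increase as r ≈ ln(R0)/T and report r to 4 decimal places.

R0 = Σ lx·mx = 0 + 1.767 + 1.802 + 0.6 + 0.396 + 0.182 + 0.036 = 4.783
Σ x·lx·mx = 9.881; T = 9.881/4.783 = 2.06586…
r ≈ ln(R0)/T = ln(4.783)/2.06586… = 0.757587… → 0.7576

0.7576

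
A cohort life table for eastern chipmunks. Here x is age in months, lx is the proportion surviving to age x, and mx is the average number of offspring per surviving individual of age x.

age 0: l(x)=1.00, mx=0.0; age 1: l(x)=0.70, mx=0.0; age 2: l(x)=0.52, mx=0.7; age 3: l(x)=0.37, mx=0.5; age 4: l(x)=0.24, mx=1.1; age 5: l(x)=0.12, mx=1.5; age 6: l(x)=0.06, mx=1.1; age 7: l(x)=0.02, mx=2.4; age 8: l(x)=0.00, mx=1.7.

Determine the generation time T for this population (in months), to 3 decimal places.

3.587

lx·mx: 0, 0, 0.364, 0.185, 0.264, 0.18, 0.066, 0.048, 0 → R0 = 1.107
x·lx·mx: 0, 0, 0.728, 0.555, 1.056, 0.9, 0.396, 0.336, 0 → Σ = 3.971
T = 3.971 / 1.107 = 3.587173… → 3.587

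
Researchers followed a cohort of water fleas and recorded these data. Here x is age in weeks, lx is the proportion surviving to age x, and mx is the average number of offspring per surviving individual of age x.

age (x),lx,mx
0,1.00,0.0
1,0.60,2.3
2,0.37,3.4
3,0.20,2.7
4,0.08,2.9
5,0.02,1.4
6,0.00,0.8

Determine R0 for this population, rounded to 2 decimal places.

lx·mx by age: 0, 1.38, 1.258, 0.54, 0.232, 0.028, 0
R0 = Σ lx·mx = 3.438 → 3.44

3.44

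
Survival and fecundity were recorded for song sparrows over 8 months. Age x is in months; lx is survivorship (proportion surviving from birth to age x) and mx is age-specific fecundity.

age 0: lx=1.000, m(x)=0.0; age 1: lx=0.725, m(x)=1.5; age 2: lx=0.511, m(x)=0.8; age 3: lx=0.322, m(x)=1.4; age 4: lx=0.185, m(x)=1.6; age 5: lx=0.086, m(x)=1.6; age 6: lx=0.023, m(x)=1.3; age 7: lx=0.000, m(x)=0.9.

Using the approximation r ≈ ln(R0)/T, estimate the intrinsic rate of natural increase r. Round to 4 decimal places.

R0 = Σ lx·mx = 0 + 1.0875 + 0.4088 + 0.4508 + 0.296 + 0.1376 + 0.0299 + 0 = 2.4106
Σ x·lx·mx = 5.3089; T = 5.3089/2.4106 = 2.20231…
r ≈ ln(R0)/T = ln(2.4106)/2.20231… = 0.399523… → 0.3995

0.3995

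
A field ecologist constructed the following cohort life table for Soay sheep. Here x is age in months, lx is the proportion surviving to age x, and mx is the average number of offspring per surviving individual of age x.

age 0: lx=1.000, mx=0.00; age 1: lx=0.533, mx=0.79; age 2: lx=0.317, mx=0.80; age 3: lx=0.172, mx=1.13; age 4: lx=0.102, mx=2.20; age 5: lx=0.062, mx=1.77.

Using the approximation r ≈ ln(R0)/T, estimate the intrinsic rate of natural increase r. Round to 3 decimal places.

R0 = Σ lx·mx = 0 + 0.42107 + 0.2536 + 0.19436 + 0.2244 + 0.10974 = 1.20317
Σ x·lx·mx = 2.95765; T = 2.95765/1.20317 = 2.45821…
r ≈ ln(R0)/T = ln(1.20317)/2.45821… = 0.07524… → 0.075

0.075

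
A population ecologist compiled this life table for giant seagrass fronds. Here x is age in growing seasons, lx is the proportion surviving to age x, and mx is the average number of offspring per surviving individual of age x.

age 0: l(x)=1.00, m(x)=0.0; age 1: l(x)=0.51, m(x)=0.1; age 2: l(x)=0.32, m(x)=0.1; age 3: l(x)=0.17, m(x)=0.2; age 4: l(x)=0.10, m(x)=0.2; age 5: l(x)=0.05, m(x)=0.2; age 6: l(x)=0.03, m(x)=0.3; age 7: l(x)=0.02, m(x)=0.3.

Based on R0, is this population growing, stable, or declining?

R0 = Σ lx·mx = 0 + 0.051 + 0.032 + 0.034 + 0.02 + 0.01 + 0.009 + 0.006 = 0.162
R0 < 1, so the population is declining.

declining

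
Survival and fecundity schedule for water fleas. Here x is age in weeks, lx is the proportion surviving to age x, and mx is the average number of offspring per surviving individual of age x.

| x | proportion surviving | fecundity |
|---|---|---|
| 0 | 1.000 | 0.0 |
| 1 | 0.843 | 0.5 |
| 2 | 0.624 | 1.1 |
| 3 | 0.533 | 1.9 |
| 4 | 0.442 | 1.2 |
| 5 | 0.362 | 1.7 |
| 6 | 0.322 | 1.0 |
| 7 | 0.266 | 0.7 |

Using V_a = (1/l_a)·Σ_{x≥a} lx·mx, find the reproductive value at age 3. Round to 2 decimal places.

lx·mx for x ≥ 3: 1.0127, 0.5304, 0.6154, 0.322, 0.1862 → sum = 2.6667
V_3 = 2.6667 / l_3 = 2.6667 / 0.533 = 5.003189… → 5.00

5.00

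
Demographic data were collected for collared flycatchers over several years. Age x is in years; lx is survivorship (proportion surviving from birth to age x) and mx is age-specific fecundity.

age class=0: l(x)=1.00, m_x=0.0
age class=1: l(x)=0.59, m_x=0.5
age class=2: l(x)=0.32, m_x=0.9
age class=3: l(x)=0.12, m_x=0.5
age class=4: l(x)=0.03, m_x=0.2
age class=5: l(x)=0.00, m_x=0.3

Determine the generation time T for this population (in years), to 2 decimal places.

lx·mx: 0, 0.295, 0.288, 0.06, 0.006, 0 → R0 = 0.649
x·lx·mx: 0, 0.295, 0.576, 0.18, 0.024, 0 → Σ = 1.075
T = 1.075 / 0.649 = 1.656394… → 1.66

1.66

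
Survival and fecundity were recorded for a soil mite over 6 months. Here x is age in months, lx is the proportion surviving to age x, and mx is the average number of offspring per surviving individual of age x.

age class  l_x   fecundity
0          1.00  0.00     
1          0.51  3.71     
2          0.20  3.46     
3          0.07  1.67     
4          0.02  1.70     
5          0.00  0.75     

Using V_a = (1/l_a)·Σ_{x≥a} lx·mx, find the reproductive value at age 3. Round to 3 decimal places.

2.156

lx·mx for x ≥ 3: 0.1169, 0.034, 0 → sum = 0.1509
V_3 = 0.1509 / l_3 = 0.1509 / 0.07 = 2.155714… → 2.156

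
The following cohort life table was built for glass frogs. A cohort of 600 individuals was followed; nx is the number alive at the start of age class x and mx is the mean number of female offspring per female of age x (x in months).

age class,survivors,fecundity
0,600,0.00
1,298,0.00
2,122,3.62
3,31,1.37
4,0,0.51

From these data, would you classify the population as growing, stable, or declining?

declining

lx = nx/n0 = nx/600: 1, 0.49667…, 0.20333…, 0.05167…, 0
R0 = Σ lx·mx = 0 + 0 + 0.736067… + 0.070783… + 0 = 0.80685…
R0 < 1, so the population is declining.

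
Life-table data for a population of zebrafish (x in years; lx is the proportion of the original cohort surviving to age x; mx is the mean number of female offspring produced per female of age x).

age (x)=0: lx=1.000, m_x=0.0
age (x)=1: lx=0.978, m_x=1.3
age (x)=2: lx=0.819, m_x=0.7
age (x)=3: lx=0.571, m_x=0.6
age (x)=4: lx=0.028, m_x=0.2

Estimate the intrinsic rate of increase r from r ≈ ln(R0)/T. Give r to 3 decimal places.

0.496

R0 = Σ lx·mx = 0 + 1.2714 + 0.5733 + 0.3426 + 0.0056 = 2.1929
Σ x·lx·mx = 3.4682; T = 3.4682/2.1929 = 1.58156…
r ≈ ln(R0)/T = ln(2.1929)/1.58156… = 0.49649… → 0.496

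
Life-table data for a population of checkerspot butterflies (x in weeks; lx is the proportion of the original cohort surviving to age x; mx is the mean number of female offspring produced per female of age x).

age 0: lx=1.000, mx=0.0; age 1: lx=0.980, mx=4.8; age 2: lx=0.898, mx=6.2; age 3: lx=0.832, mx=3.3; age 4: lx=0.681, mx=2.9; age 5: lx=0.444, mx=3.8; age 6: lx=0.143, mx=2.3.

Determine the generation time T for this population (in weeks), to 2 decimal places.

2.49

lx·mx: 0, 4.704, 5.5676, 2.7456, 1.9749, 1.6872, 0.3289 → R0 = 17.0082
x·lx·mx: 0, 4.704, 11.1352, 8.2368, 7.8996, 8.436, 1.9734 → Σ = 42.385
T = 42.385 / 17.0082 = 2.492033… → 2.49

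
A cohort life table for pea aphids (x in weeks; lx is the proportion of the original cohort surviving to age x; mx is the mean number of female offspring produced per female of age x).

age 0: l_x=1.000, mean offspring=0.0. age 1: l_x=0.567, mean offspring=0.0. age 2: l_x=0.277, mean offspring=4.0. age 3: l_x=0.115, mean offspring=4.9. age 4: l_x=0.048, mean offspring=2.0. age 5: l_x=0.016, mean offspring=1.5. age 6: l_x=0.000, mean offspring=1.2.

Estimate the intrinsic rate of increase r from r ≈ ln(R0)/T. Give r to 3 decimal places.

0.237

R0 = Σ lx·mx = 0 + 0 + 1.108 + 0.5635 + 0.096 + 0.024 + 0 = 1.7915
Σ x·lx·mx = 4.4105; T = 4.4105/1.7915 = 2.4619…
r ≈ ln(R0)/T = ln(1.7915)/2.4619… = 0.23683… → 0.237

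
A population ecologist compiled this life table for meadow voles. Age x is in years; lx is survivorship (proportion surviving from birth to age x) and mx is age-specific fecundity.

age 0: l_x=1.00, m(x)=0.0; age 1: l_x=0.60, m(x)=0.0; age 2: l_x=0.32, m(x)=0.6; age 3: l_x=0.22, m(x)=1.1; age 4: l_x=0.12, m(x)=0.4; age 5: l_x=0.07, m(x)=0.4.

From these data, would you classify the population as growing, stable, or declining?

R0 = Σ lx·mx = 0 + 0 + 0.192 + 0.242 + 0.048 + 0.028 = 0.51
R0 < 1, so the population is declining.

declining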